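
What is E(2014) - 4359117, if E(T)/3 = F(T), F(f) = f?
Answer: -4353075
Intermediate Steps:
E(T) = 3*T
E(2014) - 4359117 = 3*2014 - 4359117 = 6042 - 4359117 = -4353075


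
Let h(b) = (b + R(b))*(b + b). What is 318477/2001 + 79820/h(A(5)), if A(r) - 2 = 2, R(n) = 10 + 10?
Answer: 18405617/32016 ≈ 574.89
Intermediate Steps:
R(n) = 20
A(r) = 4 (A(r) = 2 + 2 = 4)
h(b) = 2*b*(20 + b) (h(b) = (b + 20)*(b + b) = (20 + b)*(2*b) = 2*b*(20 + b))
318477/2001 + 79820/h(A(5)) = 318477/2001 + 79820/((2*4*(20 + 4))) = 318477*(1/2001) + 79820/((2*4*24)) = 106159/667 + 79820/192 = 106159/667 + 79820*(1/192) = 106159/667 + 19955/48 = 18405617/32016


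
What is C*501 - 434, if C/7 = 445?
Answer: 1560181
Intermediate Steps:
C = 3115 (C = 7*445 = 3115)
C*501 - 434 = 3115*501 - 434 = 1560615 - 434 = 1560181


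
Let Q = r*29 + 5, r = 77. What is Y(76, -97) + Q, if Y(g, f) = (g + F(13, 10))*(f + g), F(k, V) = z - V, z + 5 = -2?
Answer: 999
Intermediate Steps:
z = -7 (z = -5 - 2 = -7)
F(k, V) = -7 - V
Q = 2238 (Q = 77*29 + 5 = 2233 + 5 = 2238)
Y(g, f) = (-17 + g)*(f + g) (Y(g, f) = (g + (-7 - 1*10))*(f + g) = (g + (-7 - 10))*(f + g) = (g - 17)*(f + g) = (-17 + g)*(f + g))
Y(76, -97) + Q = (76**2 - 17*(-97) - 17*76 - 97*76) + 2238 = (5776 + 1649 - 1292 - 7372) + 2238 = -1239 + 2238 = 999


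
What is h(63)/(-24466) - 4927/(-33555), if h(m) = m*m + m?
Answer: -7374889/410478315 ≈ -0.017967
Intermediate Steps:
h(m) = m + m**2 (h(m) = m**2 + m = m + m**2)
h(63)/(-24466) - 4927/(-33555) = (63*(1 + 63))/(-24466) - 4927/(-33555) = (63*64)*(-1/24466) - 4927*(-1/33555) = 4032*(-1/24466) + 4927/33555 = -2016/12233 + 4927/33555 = -7374889/410478315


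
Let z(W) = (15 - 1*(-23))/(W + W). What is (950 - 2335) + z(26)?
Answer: -35991/26 ≈ -1384.3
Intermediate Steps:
z(W) = 19/W (z(W) = (15 + 23)/((2*W)) = 38*(1/(2*W)) = 19/W)
(950 - 2335) + z(26) = (950 - 2335) + 19/26 = -1385 + 19*(1/26) = -1385 + 19/26 = -35991/26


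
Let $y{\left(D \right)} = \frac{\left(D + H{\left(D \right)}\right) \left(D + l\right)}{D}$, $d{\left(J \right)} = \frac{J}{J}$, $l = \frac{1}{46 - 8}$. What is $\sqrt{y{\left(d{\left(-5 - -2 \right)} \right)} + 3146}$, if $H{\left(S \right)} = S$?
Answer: $\frac{\sqrt{1136447}}{19} \approx 56.107$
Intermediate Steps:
$l = \frac{1}{38} \approx 0.026316$
$d{\left(J \right)} = 1$
$y{\left(D \right)} = \frac{1}{19} + 2 D$ ($y{\left(D \right)} = \frac{\left(D + D\right) \left(D + \frac{1}{38}\right)}{D} = \frac{2 D \left(\frac{1}{38} + D\right)}{D} = \frac{1}{19} + 2 D$)
$\sqrt{y{\left(d{\left(-5 - -2 \right)} \right)} + 3146} = \sqrt{\left(\frac{1}{19} + 2 \cdot 1\right) + 3146} = \sqrt{\left(\frac{1}{19} + 2\right) + 3146} = \sqrt{\frac{39}{19} + 3146} = \sqrt{\frac{59813}{19}} = \frac{\sqrt{1136447}}{19}$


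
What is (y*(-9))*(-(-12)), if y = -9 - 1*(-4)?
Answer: 540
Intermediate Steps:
y = -5 (y = -9 + 4 = -5)
(y*(-9))*(-(-12)) = (-5*(-9))*(-(-12)) = 45*(-3*(-4)) = 45*12 = 540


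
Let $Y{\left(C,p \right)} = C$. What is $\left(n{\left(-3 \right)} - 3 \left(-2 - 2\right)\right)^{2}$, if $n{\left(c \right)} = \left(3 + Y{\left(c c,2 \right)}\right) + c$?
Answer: $441$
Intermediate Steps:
$n{\left(c \right)} = 3 + c + c^{2}$ ($n{\left(c \right)} = \left(3 + c c\right) + c = \left(3 + c^{2}\right) + c = 3 + c + c^{2}$)
$\left(n{\left(-3 \right)} - 3 \left(-2 - 2\right)\right)^{2} = \left(\left(3 - 3 + \left(-3\right)^{2}\right) - 3 \left(-2 - 2\right)\right)^{2} = \left(\left(3 - 3 + 9\right) - -12\right)^{2} = \left(9 + 12\right)^{2} = 21^{2} = 441$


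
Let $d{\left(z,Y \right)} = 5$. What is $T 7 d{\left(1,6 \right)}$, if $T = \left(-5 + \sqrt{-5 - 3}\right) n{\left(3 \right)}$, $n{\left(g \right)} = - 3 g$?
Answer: $1575 - 630 i \sqrt{2} \approx 1575.0 - 890.95 i$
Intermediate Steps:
$T = 45 - 18 i \sqrt{2}$ ($T = \left(-5 + \sqrt{-5 - 3}\right) \left(\left(-3\right) 3\right) = \left(-5 + \sqrt{-8}\right) \left(-9\right) = \left(-5 + 2 i \sqrt{2}\right) \left(-9\right) = 45 - 18 i \sqrt{2} \approx 45.0 - 25.456 i$)
$T 7 d{\left(1,6 \right)} = \left(45 - 18 i \sqrt{2}\right) 7 \cdot 5 = \left(315 - 126 i \sqrt{2}\right) 5 = 1575 - 630 i \sqrt{2}$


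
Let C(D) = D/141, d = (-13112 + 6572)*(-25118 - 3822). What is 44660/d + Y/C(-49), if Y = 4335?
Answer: -5784348964883/463705620 ≈ -12474.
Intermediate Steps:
d = 189267600 (d = -6540*(-28940) = 189267600)
C(D) = D/141 (C(D) = D*(1/141) = D/141)
44660/d + Y/C(-49) = 44660/189267600 + 4335/(((1/141)*(-49))) = 44660*(1/189267600) + 4335/(-49/141) = 2233/9463380 + 4335*(-141/49) = 2233/9463380 - 611235/49 = -5784348964883/463705620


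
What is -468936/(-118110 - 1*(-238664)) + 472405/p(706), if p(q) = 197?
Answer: 28428965989/11874569 ≈ 2394.1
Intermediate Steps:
-468936/(-118110 - 1*(-238664)) + 472405/p(706) = -468936/(-118110 - 1*(-238664)) + 472405/197 = -468936/(-118110 + 238664) + 472405*(1/197) = -468936/120554 + 472405/197 = -468936*1/120554 + 472405/197 = -234468/60277 + 472405/197 = 28428965989/11874569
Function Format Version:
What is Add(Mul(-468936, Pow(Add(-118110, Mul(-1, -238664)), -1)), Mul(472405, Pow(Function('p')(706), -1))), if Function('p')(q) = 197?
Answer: Rational(28428965989, 11874569) ≈ 2394.1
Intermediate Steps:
Add(Mul(-468936, Pow(Add(-118110, Mul(-1, -238664)), -1)), Mul(472405, Pow(Function('p')(706), -1))) = Add(Mul(-468936, Pow(Add(-118110, Mul(-1, -238664)), -1)), Mul(472405, Pow(197, -1))) = Add(Mul(-468936, Pow(Add(-118110, 238664), -1)), Mul(472405, Rational(1, 197))) = Add(Mul(-468936, Pow(120554, -1)), Rational(472405, 197)) = Add(Mul(-468936, Rational(1, 120554)), Rational(472405, 197)) = Add(Rational(-234468, 60277), Rational(472405, 197)) = Rational(28428965989, 11874569)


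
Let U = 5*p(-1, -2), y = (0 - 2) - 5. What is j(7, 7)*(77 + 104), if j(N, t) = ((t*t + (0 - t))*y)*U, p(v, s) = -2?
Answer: 532140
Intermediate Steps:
y = -7 (y = -2 - 5 = -7)
U = -10 (U = 5*(-2) = -10)
j(N, t) = -70*t + 70*t² (j(N, t) = ((t*t + (0 - t))*(-7))*(-10) = ((t² - t)*(-7))*(-10) = (-7*t² + 7*t)*(-10) = -70*t + 70*t²)
j(7, 7)*(77 + 104) = (70*7*(-1 + 7))*(77 + 104) = (70*7*6)*181 = 2940*181 = 532140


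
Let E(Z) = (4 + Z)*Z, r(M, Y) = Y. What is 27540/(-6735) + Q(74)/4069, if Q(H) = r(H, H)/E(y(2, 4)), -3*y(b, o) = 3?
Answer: -22445278/5480943 ≈ -4.0951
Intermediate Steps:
y(b, o) = -1 (y(b, o) = -1/3*3 = -1)
E(Z) = Z*(4 + Z)
Q(H) = -H/3 (Q(H) = H/((-(4 - 1))) = H/((-1*3)) = H/(-3) = H*(-1/3) = -H/3)
27540/(-6735) + Q(74)/4069 = 27540/(-6735) - 1/3*74/4069 = 27540*(-1/6735) - 74/3*1/4069 = -1836/449 - 74/12207 = -22445278/5480943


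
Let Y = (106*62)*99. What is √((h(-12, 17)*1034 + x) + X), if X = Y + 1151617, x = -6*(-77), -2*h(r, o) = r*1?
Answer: √1808911 ≈ 1345.0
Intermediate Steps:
h(r, o) = -r/2
x = 462
Y = 650628 (Y = 6572*99 = 650628)
X = 1802245 (X = 650628 + 1151617 = 1802245)
√((h(-12, 17)*1034 + x) + X) = √((-½*(-12)*1034 + 462) + 1802245) = √((6*1034 + 462) + 1802245) = √((6204 + 462) + 1802245) = √(6666 + 1802245) = √1808911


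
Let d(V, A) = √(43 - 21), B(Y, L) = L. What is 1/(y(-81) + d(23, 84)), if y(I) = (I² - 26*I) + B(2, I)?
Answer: 4293/36859687 - √22/73719374 ≈ 0.00011641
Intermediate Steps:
d(V, A) = √22
y(I) = I² - 25*I (y(I) = (I² - 26*I) + I = I² - 25*I)
1/(y(-81) + d(23, 84)) = 1/(-81*(-25 - 81) + √22) = 1/(-81*(-106) + √22) = 1/(8586 + √22)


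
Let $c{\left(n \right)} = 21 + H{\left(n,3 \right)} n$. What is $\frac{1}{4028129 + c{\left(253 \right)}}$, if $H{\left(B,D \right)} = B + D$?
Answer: $\frac{1}{4092918} \approx 2.4432 \cdot 10^{-7}$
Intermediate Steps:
$c{\left(n \right)} = 21 + n \left(3 + n\right)$ ($c{\left(n \right)} = 21 + \left(n + 3\right) n = 21 + \left(3 + n\right) n = 21 + n \left(3 + n\right)$)
$\frac{1}{4028129 + c{\left(253 \right)}} = \frac{1}{4028129 + \left(21 + 253 \left(3 + 253\right)\right)} = \frac{1}{4028129 + \left(21 + 253 \cdot 256\right)} = \frac{1}{4028129 + \left(21 + 64768\right)} = \frac{1}{4028129 + 64789} = \frac{1}{4092918}$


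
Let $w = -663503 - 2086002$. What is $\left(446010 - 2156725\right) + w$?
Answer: $-4460220$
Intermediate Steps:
$w = -2749505$
$\left(446010 - 2156725\right) + w = \left(446010 - 2156725\right) - 2749505 = -1710715 - 2749505 = -4460220$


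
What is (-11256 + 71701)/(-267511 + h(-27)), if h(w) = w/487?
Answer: -2676065/11843444 ≈ -0.22595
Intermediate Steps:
h(w) = w/487 (h(w) = w*(1/487) = w/487)
(-11256 + 71701)/(-267511 + h(-27)) = (-11256 + 71701)/(-267511 + (1/487)*(-27)) = 60445/(-267511 - 27/487) = 60445/(-130277884/487) = 60445*(-487/130277884) = -2676065/11843444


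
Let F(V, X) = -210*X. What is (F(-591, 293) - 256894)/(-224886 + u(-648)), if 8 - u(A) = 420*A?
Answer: -159212/23641 ≈ -6.7346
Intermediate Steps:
u(A) = 8 - 420*A
(F(-591, 293) - 256894)/(-224886 + u(-648)) = (-210*293 - 256894)/(-224886 + (8 - 420*(-648))) = (-61530 - 256894)/(-224886 + (8 + 272160)) = -318424/(-224886 + 272168) = -318424/47282 = -318424*1/47282 = -159212/23641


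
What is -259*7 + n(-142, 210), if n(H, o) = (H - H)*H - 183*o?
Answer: -40243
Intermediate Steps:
n(H, o) = -183*o (n(H, o) = 0*H - 183*o = 0 - 183*o = -183*o)
-259*7 + n(-142, 210) = -259*7 - 183*210 = -1813 - 38430 = -40243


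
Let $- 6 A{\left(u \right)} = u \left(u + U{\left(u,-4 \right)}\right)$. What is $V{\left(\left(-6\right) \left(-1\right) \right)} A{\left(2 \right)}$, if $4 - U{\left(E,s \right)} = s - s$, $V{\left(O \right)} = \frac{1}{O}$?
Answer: $- \frac{1}{3} \approx -0.33333$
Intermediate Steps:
$U{\left(E,s \right)} = 4$ ($U{\left(E,s \right)} = 4 - \left(s - s\right) = 4 - 0 = 4 + 0 = 4$)
$A{\left(u \right)} = - \frac{u \left(4 + u\right)}{6}$ ($A{\left(u \right)} = - \frac{u \left(u + 4\right)}{6} = - \frac{u \left(4 + u\right)}{6}$)
$V{\left(\left(-6\right) \left(-1\right) \right)} A{\left(2 \right)} = \frac{\left(- \frac{1}{6}\right) 2 \left(4 + 2\right)}{\left(-6\right) \left(-1\right)} = \frac{\left(- \frac{1}{6}\right) 2 \cdot 6}{6} = \frac{1}{6} \left(-2\right) = - \frac{1}{3}$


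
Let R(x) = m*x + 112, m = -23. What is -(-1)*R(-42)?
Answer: 1078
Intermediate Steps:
R(x) = 112 - 23*x (R(x) = -23*x + 112 = 112 - 23*x)
-(-1)*R(-42) = -(-1)*(112 - 23*(-42)) = -(-1)*(112 + 966) = -(-1)*1078 = -1*(-1078) = 1078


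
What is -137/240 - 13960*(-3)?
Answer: 10051063/240 ≈ 41879.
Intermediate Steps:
-137/240 - 13960*(-3) = -137*1/240 - 349*(-120) = -137/240 + 41880 = 10051063/240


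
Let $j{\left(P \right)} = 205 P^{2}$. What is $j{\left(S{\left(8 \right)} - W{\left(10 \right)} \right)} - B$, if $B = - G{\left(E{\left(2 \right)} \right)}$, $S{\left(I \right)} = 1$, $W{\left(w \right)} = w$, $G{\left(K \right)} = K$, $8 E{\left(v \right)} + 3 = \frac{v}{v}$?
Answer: $\frac{66419}{4} \approx 16605.0$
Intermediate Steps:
$E{\left(v \right)} = - \frac{1}{4}$ ($E{\left(v \right)} = - \frac{3}{8} + \frac{v \frac{1}{v}}{8} = - \frac{3}{8} + \frac{1}{8} \cdot 1 = - \frac{3}{8} + \frac{1}{8} = - \frac{1}{4}$)
$B = \frac{1}{4}$ ($B = \left(-1\right) \left(- \frac{1}{4}\right) = \frac{1}{4} \approx 0.25$)
$j{\left(S{\left(8 \right)} - W{\left(10 \right)} \right)} - B = 205 \left(1 - 10\right)^{2} - \frac{1}{4} = 205 \left(-9\right)^{2} - \frac{1}{4} = 205 \cdot 81 - \frac{1}{4} = 16605 - \frac{1}{4} = \frac{66419}{4}$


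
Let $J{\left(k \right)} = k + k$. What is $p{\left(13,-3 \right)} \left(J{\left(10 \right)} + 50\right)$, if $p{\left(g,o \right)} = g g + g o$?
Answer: $9100$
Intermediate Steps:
$J{\left(k \right)} = 2 k$
$p{\left(g,o \right)} = g^{2} + g o$
$p{\left(13,-3 \right)} \left(J{\left(10 \right)} + 50\right) = 13 \left(13 - 3\right) \left(2 \cdot 10 + 50\right) = 13 \cdot 10 \left(20 + 50\right) = 130 \cdot 70 = 9100$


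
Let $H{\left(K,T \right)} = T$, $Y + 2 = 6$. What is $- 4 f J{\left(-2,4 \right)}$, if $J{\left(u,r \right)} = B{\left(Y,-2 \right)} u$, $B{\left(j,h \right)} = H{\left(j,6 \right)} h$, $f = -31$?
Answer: $2976$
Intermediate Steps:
$Y = 4$ ($Y = -2 + 6 = 4$)
$B{\left(j,h \right)} = 6 h$
$J{\left(u,r \right)} = - 12 u$ ($J{\left(u,r \right)} = 6 \left(-2\right) u = - 12 u$)
$- 4 f J{\left(-2,4 \right)} = \left(-4\right) \left(-31\right) \left(\left(-12\right) \left(-2\right)\right) = 124 \cdot 24 = 2976$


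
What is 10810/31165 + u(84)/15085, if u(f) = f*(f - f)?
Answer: 94/271 ≈ 0.34686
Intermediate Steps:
u(f) = 0 (u(f) = f*0 = 0)
10810/31165 + u(84)/15085 = 10810/31165 + 0/15085 = 10810*(1/31165) + 0*(1/15085) = 94/271 + 0 = 94/271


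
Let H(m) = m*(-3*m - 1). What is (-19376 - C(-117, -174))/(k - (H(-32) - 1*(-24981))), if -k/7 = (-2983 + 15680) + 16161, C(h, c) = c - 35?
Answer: 6389/74649 ≈ 0.085587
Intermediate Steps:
C(h, c) = -35 + c
k = -202006 (k = -7*((-2983 + 15680) + 16161) = -7*(12697 + 16161) = -7*28858 = -202006)
H(m) = m*(-1 - 3*m)
(-19376 - C(-117, -174))/(k - (H(-32) - 1*(-24981))) = (-19376 - (-35 - 174))/(-202006 - (-1*(-32)*(1 + 3*(-32)) - 1*(-24981))) = (-19376 - 1*(-209))/(-202006 - (-1*(-32)*(1 - 96) + 24981)) = (-19376 + 209)/(-202006 - (-1*(-32)*(-95) + 24981)) = -19167/(-202006 - (-3040 + 24981)) = -19167/(-202006 - 1*21941) = -19167/(-202006 - 21941) = -19167/(-223947) = -19167*(-1/223947) = 6389/74649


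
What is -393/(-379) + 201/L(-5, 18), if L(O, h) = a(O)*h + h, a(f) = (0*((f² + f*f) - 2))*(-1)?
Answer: 27751/2274 ≈ 12.204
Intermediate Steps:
a(f) = 0 (a(f) = (0*((f² + f²) - 2))*(-1) = (0*(2*f² - 2))*(-1) = (0*(-2 + 2*f²))*(-1) = 0*(-1) = 0)
L(O, h) = h (L(O, h) = 0*h + h = 0 + h = h)
-393/(-379) + 201/L(-5, 18) = -393/(-379) + 201/18 = -393*(-1/379) + 201*(1/18) = 393/379 + 67/6 = 27751/2274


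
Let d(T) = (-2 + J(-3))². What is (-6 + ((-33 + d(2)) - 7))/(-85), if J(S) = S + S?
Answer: -18/85 ≈ -0.21176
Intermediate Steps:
J(S) = 2*S
d(T) = 64 (d(T) = (-2 + 2*(-3))² = (-2 - 6)² = (-8)² = 64)
(-6 + ((-33 + d(2)) - 7))/(-85) = (-6 + ((-33 + 64) - 7))/(-85) = (-6 + (31 - 7))*(-1/85) = (-6 + 24)*(-1/85) = 18*(-1/85) = -18/85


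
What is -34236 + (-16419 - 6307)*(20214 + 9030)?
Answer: -664633380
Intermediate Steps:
-34236 + (-16419 - 6307)*(20214 + 9030) = -34236 - 22726*29244 = -34236 - 664599144 = -664633380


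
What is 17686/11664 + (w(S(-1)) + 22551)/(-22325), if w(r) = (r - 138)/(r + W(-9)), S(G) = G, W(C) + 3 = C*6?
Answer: 1910768423/3775782600 ≈ 0.50606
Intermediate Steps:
W(C) = -3 + 6*C (W(C) = -3 + C*6 = -3 + 6*C)
w(r) = (-138 + r)/(-57 + r) (w(r) = (r - 138)/(r + (-3 + 6*(-9))) = (-138 + r)/(r + (-3 - 54)) = (-138 + r)/(r - 57) = (-138 + r)/(-57 + r))
17686/11664 + (w(S(-1)) + 22551)/(-22325) = 17686/11664 + ((-138 - 1)/(-57 - 1) + 22551)/(-22325) = 17686*(1/11664) + (-139/(-58) + 22551)*(-1/22325) = 8843/5832 + (-1/58*(-139) + 22551)*(-1/22325) = 8843/5832 + (139/58 + 22551)*(-1/22325) = 8843/5832 + (1308097/58)*(-1/22325) = 8843/5832 - 1308097/1294850 = 1910768423/3775782600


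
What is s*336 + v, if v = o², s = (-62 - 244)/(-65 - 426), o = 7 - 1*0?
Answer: 126875/491 ≈ 258.40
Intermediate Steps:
o = 7 (o = 7 + 0 = 7)
s = 306/491 (s = -306/(-491) = -306*(-1/491) = 306/491 ≈ 0.62322)
v = 49 (v = 7² = 49)
s*336 + v = (306/491)*336 + 49 = 102816/491 + 49 = 126875/491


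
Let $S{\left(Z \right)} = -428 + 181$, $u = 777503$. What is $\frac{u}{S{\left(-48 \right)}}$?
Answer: $- \frac{777503}{247} \approx -3147.8$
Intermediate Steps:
$S{\left(Z \right)} = -247$
$\frac{u}{S{\left(-48 \right)}} = \frac{777503}{-247} = 777503 \left(- \frac{1}{247}\right) = - \frac{777503}{247}$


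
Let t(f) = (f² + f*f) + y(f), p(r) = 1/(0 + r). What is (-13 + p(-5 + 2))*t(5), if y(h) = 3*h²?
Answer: -5000/3 ≈ -1666.7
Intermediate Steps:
p(r) = 1/r
t(f) = 5*f² (t(f) = (f² + f*f) + 3*f² = (f² + f²) + 3*f² = 2*f² + 3*f² = 5*f²)
(-13 + p(-5 + 2))*t(5) = (-13 + 1/(-5 + 2))*(5*5²) = (-13 + 1/(-3))*(5*25) = (-13 - ⅓)*125 = -40/3*125 = -5000/3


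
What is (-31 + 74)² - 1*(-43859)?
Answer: 45708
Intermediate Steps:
(-31 + 74)² - 1*(-43859) = 43² + 43859 = 1849 + 43859 = 45708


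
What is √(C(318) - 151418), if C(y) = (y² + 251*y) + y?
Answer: √29842 ≈ 172.75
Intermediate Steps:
C(y) = y² + 252*y
√(C(318) - 151418) = √(318*(252 + 318) - 151418) = √(318*570 - 151418) = √(181260 - 151418) = √29842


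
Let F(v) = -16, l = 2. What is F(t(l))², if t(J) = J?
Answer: 256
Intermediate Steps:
F(t(l))² = (-16)² = 256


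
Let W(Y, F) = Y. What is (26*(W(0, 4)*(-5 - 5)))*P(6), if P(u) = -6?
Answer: 0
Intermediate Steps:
(26*(W(0, 4)*(-5 - 5)))*P(6) = (26*(0*(-5 - 5)))*(-6) = (26*(0*(-10)))*(-6) = (26*0)*(-6) = 0*(-6) = 0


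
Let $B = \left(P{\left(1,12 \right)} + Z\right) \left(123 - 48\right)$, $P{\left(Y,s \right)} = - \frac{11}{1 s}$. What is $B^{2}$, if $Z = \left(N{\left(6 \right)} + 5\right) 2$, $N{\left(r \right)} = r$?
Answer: $\frac{40005625}{16} \approx 2.5004 \cdot 10^{6}$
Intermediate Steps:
$P{\left(Y,s \right)} = - \frac{11}{s}$
$Z = 22$ ($Z = \left(6 + 5\right) 2 = 11 \cdot 2 = 22$)
$B = \frac{6325}{4}$ ($B = \left(- \frac{11}{12} + 22\right) \left(123 - 48\right) = \left(\left(-11\right) \frac{1}{12} + 22\right) 75 = \left(- \frac{11}{12} + 22\right) 75 = \frac{253}{12} \cdot 75 = \frac{6325}{4} \approx 1581.3$)
$B^{2} = \left(\frac{6325}{4}\right)^{2} = \frac{40005625}{16}$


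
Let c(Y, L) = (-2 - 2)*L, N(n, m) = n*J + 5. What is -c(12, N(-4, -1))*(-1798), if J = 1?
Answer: -7192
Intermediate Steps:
N(n, m) = 5 + n (N(n, m) = n*1 + 5 = n + 5 = 5 + n)
c(Y, L) = -4*L
-c(12, N(-4, -1))*(-1798) = -(-4*(5 - 4))*(-1798) = -(-4*1)*(-1798) = -(-4)*(-1798) = -1*7192 = -7192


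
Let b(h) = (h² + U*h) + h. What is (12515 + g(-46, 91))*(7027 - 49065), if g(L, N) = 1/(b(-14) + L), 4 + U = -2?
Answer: -57871633719/110 ≈ -5.2611e+8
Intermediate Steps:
U = -6 (U = -4 - 2 = -6)
b(h) = h² - 5*h (b(h) = (h² - 6*h) + h = h² - 5*h)
g(L, N) = 1/(266 + L) (g(L, N) = 1/(-14*(-5 - 14) + L) = 1/(-14*(-19) + L) = 1/(266 + L))
(12515 + g(-46, 91))*(7027 - 49065) = (12515 + 1/(266 - 46))*(7027 - 49065) = (12515 + 1/220)*(-42038) = (2753301/220)*(-42038) = -57871633719/110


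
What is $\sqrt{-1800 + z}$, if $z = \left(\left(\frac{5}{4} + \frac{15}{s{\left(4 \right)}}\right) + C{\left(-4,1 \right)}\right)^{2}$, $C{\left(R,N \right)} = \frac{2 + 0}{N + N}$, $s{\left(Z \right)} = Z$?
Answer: $42 i \approx 42.0 i$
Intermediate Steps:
$C{\left(R,N \right)} = \frac{1}{N}$ ($C{\left(R,N \right)} = \frac{2}{2 N} = 2 \frac{1}{2 N} = \frac{1}{N}$)
$z = 36$ ($z = \left(\left(\frac{5}{4} + \frac{15}{4}\right) + 1^{-1}\right)^{2} = \left(\left(5 \cdot \frac{1}{4} + 15 \cdot \frac{1}{4}\right) + 1\right)^{2} = \left(\left(\frac{5}{4} + \frac{15}{4}\right) + 1\right)^{2} = \left(5 + 1\right)^{2} = 6^{2} = 36$)
$\sqrt{-1800 + z} = \sqrt{-1800 + 36} = \sqrt{-1764} = 42 i$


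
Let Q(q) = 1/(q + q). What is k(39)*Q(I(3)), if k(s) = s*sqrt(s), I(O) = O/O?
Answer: 39*sqrt(39)/2 ≈ 121.78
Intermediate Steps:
I(O) = 1
Q(q) = 1/(2*q)
k(s) = s**(3/2)
k(39)*Q(I(3)) = 39**(3/2)*((1/2)/1) = (39*sqrt(39))*((1/2)*1) = (39*sqrt(39))*(1/2) = 39*sqrt(39)/2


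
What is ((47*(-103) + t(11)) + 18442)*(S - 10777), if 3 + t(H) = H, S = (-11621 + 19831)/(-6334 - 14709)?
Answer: -3086366343189/21043 ≈ -1.4667e+8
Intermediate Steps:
S = -8210/21043 (S = 8210/(-21043) = 8210*(-1/21043) = -8210/21043 ≈ -0.39015)
t(H) = -3 + H
((47*(-103) + t(11)) + 18442)*(S - 10777) = ((47*(-103) + (-3 + 11)) + 18442)*(-8210/21043 - 10777) = ((-4841 + 8) + 18442)*(-226788621/21043) = (-4833 + 18442)*(-226788621/21043) = 13609*(-226788621/21043) = -3086366343189/21043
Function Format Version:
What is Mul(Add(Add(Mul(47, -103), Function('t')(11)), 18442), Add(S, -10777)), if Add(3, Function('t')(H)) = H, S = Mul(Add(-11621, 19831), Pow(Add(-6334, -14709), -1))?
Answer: Rational(-3086366343189, 21043) ≈ -1.4667e+8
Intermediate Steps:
S = Rational(-8210, 21043) (S = Mul(8210, Pow(-21043, -1)) = Mul(8210, Rational(-1, 21043)) = Rational(-8210, 21043) ≈ -0.39015)
Function('t')(H) = Add(-3, H)
Mul(Add(Add(Mul(47, -103), Function('t')(11)), 18442), Add(S, -10777)) = Mul(Add(Add(Mul(47, -103), Add(-3, 11)), 18442), Add(Rational(-8210, 21043), -10777)) = Mul(Add(Add(-4841, 8), 18442), Rational(-226788621, 21043)) = Mul(Add(-4833, 18442), Rational(-226788621, 21043)) = Mul(13609, Rational(-226788621, 21043)) = Rational(-3086366343189, 21043)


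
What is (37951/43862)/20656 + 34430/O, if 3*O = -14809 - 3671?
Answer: -5063930205/906013472 ≈ -5.5892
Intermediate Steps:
O = -6160 (O = (-14809 - 3671)/3 = (1/3)*(-18480) = -6160)
(37951/43862)/20656 + 34430/O = (37951/43862)/20656 + 34430/(-6160) = (37951*(1/43862))*(1/20656) + 34430*(-1/6160) = (37951/43862)*(1/20656) - 313/56 = 37951/906013472 - 313/56 = -5063930205/906013472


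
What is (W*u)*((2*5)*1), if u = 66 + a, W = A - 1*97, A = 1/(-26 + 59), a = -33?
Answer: -32000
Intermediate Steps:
A = 1/33 ≈ 0.030303
W = -3200/33 (W = 1/33 - 1*97 = 1/33 - 97 = -3200/33 ≈ -96.970)
u = 33 (u = 66 - 33 = 33)
(W*u)*((2*5)*1) = (-3200/33*33)*((2*5)*1) = -32000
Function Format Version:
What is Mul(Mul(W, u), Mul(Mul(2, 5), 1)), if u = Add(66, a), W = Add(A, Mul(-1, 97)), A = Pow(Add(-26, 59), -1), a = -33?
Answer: -32000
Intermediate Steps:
A = Rational(1, 33) (A = Pow(33, -1) = Rational(1, 33) ≈ 0.030303)
W = Rational(-3200, 33) (W = Add(Rational(1, 33), Mul(-1, 97)) = Add(Rational(1, 33), -97) = Rational(-3200, 33) ≈ -96.970)
u = 33 (u = Add(66, -33) = 33)
Mul(Mul(W, u), Mul(Mul(2, 5), 1)) = Mul(Mul(Rational(-3200, 33), 33), Mul(Mul(2, 5), 1)) = Mul(-3200, Mul(10, 1)) = Mul(-3200, 10) = -32000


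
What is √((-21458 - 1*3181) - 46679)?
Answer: 13*I*√422 ≈ 267.05*I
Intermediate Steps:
√((-21458 - 1*3181) - 46679) = √((-21458 - 3181) - 46679) = √(-24639 - 46679) = √(-71318) = 13*I*√422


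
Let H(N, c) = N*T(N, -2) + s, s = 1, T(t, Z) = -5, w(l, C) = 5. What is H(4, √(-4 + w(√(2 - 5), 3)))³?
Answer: -6859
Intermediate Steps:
H(N, c) = 1 - 5*N (H(N, c) = N*(-5) + 1 = -5*N + 1 = 1 - 5*N)
H(4, √(-4 + w(√(2 - 5), 3)))³ = (1 - 5*4)³ = (1 - 20)³ = (-19)³ = -6859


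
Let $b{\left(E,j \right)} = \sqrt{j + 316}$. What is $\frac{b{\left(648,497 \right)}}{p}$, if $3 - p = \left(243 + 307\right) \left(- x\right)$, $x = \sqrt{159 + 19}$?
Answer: $- \frac{3 \sqrt{813}}{53844991} + \frac{550 \sqrt{144714}}{53844991} \approx 0.0038841$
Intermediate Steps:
$b{\left(E,j \right)} = \sqrt{316 + j}$
$x = \sqrt{178} \approx 13.342$
$p = 3 + 550 \sqrt{178}$ ($p = 3 - \left(243 + 307\right) \left(- \sqrt{178}\right) = 3 - 550 \left(- \sqrt{178}\right) = 3 - - 550 \sqrt{178} = 3 + 550 \sqrt{178} \approx 7340.9$)
$\frac{b{\left(648,497 \right)}}{p} = \frac{\sqrt{316 + 497}}{3 + 550 \sqrt{178}} = \frac{\sqrt{813}}{3 + 550 \sqrt{178}}$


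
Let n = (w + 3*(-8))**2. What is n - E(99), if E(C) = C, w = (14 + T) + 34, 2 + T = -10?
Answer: 45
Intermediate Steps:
T = -12 (T = -2 - 10 = -12)
w = 36 (w = (14 - 12) + 34 = 2 + 34 = 36)
n = 144 (n = (36 + 3*(-8))**2 = (36 - 24)**2 = 12**2 = 144)
n - E(99) = 144 - 1*99 = 144 - 99 = 45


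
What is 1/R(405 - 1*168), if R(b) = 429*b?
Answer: 1/101673 ≈ 9.8355e-6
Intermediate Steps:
1/R(405 - 1*168) = 1/(429*(405 - 1*168)) = 1/(429*(405 - 168)) = 1/(429*237) = 1/101673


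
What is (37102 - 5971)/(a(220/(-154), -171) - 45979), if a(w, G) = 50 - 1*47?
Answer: -31131/45976 ≈ -0.67711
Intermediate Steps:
a(w, G) = 3 (a(w, G) = 50 - 47 = 3)
(37102 - 5971)/(a(220/(-154), -171) - 45979) = (37102 - 5971)/(3 - 45979) = 31131/(-45976) = 31131*(-1/45976) = -31131/45976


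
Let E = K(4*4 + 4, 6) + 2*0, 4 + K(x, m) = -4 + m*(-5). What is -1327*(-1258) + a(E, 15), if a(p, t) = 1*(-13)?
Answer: 1669353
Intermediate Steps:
K(x, m) = -8 - 5*m (K(x, m) = -4 + (-4 + m*(-5)) = -4 + (-4 - 5*m) = -8 - 5*m)
E = -38 (E = (-8 - 5*6) + 2*0 = (-8 - 30) + 0 = -38 + 0 = -38)
a(p, t) = -13
-1327*(-1258) + a(E, 15) = -1327*(-1258) - 13 = 1669366 - 13 = 1669353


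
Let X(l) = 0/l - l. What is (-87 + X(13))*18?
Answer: -1800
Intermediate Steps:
X(l) = -l (X(l) = 0 - l = -l)
(-87 + X(13))*18 = (-87 - 1*13)*18 = (-87 - 13)*18 = -100*18 = -1800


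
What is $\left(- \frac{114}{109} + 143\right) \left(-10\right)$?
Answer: $- \frac{154730}{109} \approx -1419.5$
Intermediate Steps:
$\left(- \frac{114}{109} + 143\right) \left(-10\right) = \frac{15473}{109} \left(-10\right) = - \frac{154730}{109}$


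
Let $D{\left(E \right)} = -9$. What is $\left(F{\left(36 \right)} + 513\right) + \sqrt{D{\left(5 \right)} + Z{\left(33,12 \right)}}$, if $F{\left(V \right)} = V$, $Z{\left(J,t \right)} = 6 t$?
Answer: $549 + 3 \sqrt{7} \approx 556.94$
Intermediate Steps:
$\left(F{\left(36 \right)} + 513\right) + \sqrt{D{\left(5 \right)} + Z{\left(33,12 \right)}} = \left(36 + 513\right) + \sqrt{-9 + 6 \cdot 12} = 549 + \sqrt{-9 + 72} = 549 + \sqrt{63} = 549 + 3 \sqrt{7}$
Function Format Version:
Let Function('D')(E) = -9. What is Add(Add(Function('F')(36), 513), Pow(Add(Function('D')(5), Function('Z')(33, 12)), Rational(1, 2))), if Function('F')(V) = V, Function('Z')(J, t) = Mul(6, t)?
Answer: Add(549, Mul(3, Pow(7, Rational(1, 2)))) ≈ 556.94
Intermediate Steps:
Add(Add(Function('F')(36), 513), Pow(Add(Function('D')(5), Function('Z')(33, 12)), Rational(1, 2))) = Add(Add(36, 513), Pow(Add(-9, Mul(6, 12)), Rational(1, 2))) = Add(549, Pow(Add(-9, 72), Rational(1, 2))) = Add(549, Pow(63, Rational(1, 2))) = Add(549, Mul(3, Pow(7, Rational(1, 2))))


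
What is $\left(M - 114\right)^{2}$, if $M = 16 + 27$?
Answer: $5041$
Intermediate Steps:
$M = 43$
$\left(M - 114\right)^{2} = \left(43 - 114\right)^{2} = \left(-71\right)^{2} = 5041$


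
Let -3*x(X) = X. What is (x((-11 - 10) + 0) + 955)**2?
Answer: 925444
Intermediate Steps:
x(X) = -X/3
(x((-11 - 10) + 0) + 955)**2 = (-((-11 - 10) + 0)/3 + 955)**2 = (-(-21 + 0)/3 + 955)**2 = (-1/3*(-21) + 955)**2 = (7 + 955)**2 = 962**2 = 925444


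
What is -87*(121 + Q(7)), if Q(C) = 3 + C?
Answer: -11397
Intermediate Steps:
-87*(121 + Q(7)) = -87*(121 + (3 + 7)) = -87*(121 + 10) = -87*131 = -11397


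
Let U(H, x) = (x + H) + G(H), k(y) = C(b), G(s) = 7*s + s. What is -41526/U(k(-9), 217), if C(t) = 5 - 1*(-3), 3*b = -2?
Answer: -41526/289 ≈ -143.69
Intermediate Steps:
b = -⅔ (b = (⅓)*(-2) = -⅔ ≈ -0.66667)
C(t) = 8 (C(t) = 5 + 3 = 8)
G(s) = 8*s
k(y) = 8
U(H, x) = x + 9*H (U(H, x) = (x + H) + 8*H = (H + x) + 8*H = x + 9*H)
-41526/U(k(-9), 217) = -41526/(217 + 9*8) = -41526/(217 + 72) = -41526/289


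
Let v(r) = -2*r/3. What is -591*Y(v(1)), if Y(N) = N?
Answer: 394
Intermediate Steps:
v(r) = -2*r/3 (v(r) = -2*r*(⅓) = -2*r/3)
-591*Y(v(1)) = -(-394) = -591*(-⅔) = 394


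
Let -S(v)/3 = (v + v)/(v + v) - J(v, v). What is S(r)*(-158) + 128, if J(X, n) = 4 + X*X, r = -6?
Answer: -18358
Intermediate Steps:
J(X, n) = 4 + X**2
S(v) = 9 + 3*v**2 (S(v) = -3*((v + v)/(v + v) - (4 + v**2)) = -3*((2*v)/((2*v)) + (-4 - v**2)) = -3*((2*v)*(1/(2*v)) + (-4 - v**2)) = -3*(1 + (-4 - v**2)) = -3*(-3 - v**2) = 9 + 3*v**2)
S(r)*(-158) + 128 = (9 + 3*(-6)**2)*(-158) + 128 = (9 + 3*36)*(-158) + 128 = (9 + 108)*(-158) + 128 = 117*(-158) + 128 = -18486 + 128 = -18358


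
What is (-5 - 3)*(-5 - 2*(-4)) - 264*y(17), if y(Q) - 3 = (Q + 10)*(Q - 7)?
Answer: -72096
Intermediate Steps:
y(Q) = 3 + (-7 + Q)*(10 + Q) (y(Q) = 3 + (Q + 10)*(Q - 7) = 3 + (10 + Q)*(-7 + Q) = 3 + (-7 + Q)*(10 + Q))
(-5 - 3)*(-5 - 2*(-4)) - 264*y(17) = (-5 - 3)*(-5 - 2*(-4)) - 264*(-67 + 17**2 + 3*17) = -8*(-5 + 8) - 264*(-67 + 289 + 51) = -8*3 - 264*273 = -24 - 72072 = -72096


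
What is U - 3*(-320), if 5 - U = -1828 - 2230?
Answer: 5023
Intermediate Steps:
U = 4063 (U = 5 - (-1828 - 2230) = 5 - 1*(-4058) = 5 + 4058 = 4063)
U - 3*(-320) = 4063 - 3*(-320) = 4063 - 1*(-960) = 4063 + 960 = 5023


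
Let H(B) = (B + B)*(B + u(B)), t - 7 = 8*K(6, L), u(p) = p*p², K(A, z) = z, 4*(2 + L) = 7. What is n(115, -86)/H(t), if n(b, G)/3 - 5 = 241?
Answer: 369/650 ≈ 0.56769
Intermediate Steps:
L = -¼ (L = -2 + (¼)*7 = -2 + 7/4 = -¼ ≈ -0.25000)
n(b, G) = 738 (n(b, G) = 15 + 3*241 = 15 + 723 = 738)
u(p) = p³
t = 5 (t = 7 + 8*(-¼) = 7 - 2 = 5)
H(B) = 2*B*(B + B³) (H(B) = (B + B)*(B + B³) = (2*B)*(B + B³) = 2*B*(B + B³))
n(115, -86)/H(t) = 738/((2*5²*(1 + 5²))) = 738/((2*25*(1 + 25))) = 738/((2*25*26)) = 738/1300 = 738*(1/1300) = 369/650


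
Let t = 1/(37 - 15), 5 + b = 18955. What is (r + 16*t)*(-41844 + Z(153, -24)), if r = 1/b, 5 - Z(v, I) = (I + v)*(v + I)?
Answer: -886621128/20845 ≈ -42534.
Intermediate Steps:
b = 18950 (b = -5 + 18955 = 18950)
t = 1/22 ≈ 0.045455
Z(v, I) = 5 - (I + v)**2 (Z(v, I) = 5 - (I + v)*(v + I) = 5 - (I + v)*(I + v) = 5 - (I + v)**2)
r = 1/18950 ≈ 5.2770e-5
(r + 16*t)*(-41844 + Z(153, -24)) = (1/18950 + 16*(1/22))*(-41844 + (5 - (-24 + 153)**2)) = (1/18950 + 8/11)*(-41844 + (5 - 1*129**2)) = 151611*(-41844 + (5 - 1*16641))/208450 = 151611*(-41844 + (5 - 16641))/208450 = 151611*(-41844 - 16636)/208450 = (151611/208450)*(-58480) = -886621128/20845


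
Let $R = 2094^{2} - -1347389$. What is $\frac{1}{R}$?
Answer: $\frac{1}{5732225} \approx 1.7445 \cdot 10^{-7}$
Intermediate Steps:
$R = 5732225$ ($R = 4384836 + 1347389 = 5732225$)
$\frac{1}{R} = \frac{1}{5732225}$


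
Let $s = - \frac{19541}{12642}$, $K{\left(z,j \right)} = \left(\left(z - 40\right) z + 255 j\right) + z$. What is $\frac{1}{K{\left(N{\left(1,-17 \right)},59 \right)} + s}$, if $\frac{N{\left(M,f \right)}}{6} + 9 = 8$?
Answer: $\frac{12642}{193592689} \approx 6.5302 \cdot 10^{-5}$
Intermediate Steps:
$N{\left(M,f \right)} = -6$ ($N{\left(M,f \right)} = -54 + 6 \cdot 8 = -54 + 48 = -6$)
$K{\left(z,j \right)} = z + 255 j + z \left(-40 + z\right)$ ($K{\left(z,j \right)} = \left(\left(z - 40\right) z + 255 j\right) + z = \left(\left(-40 + z\right) z + 255 j\right) + z = \left(z \left(-40 + z\right) + 255 j\right) + z = \left(255 j + z \left(-40 + z\right)\right) + z = z + 255 j + z \left(-40 + z\right)$)
$s = - \frac{19541}{12642}$ ($s = \left(-19541\right) \frac{1}{12642} = - \frac{19541}{12642} \approx -1.5457$)
$\frac{1}{K{\left(N{\left(1,-17 \right)},59 \right)} + s} = \frac{1}{\left(\left(-6\right)^{2} - -234 + 255 \cdot 59\right) - \frac{19541}{12642}} = \frac{1}{\left(36 + 234 + 15045\right) - \frac{19541}{12642}} = \frac{1}{15315 - \frac{19541}{12642}} = \frac{1}{\frac{193592689}{12642}} = \frac{12642}{193592689}$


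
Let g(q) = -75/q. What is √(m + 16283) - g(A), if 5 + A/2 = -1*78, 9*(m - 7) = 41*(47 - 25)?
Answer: -75/166 + 2*√36878/3 ≈ 127.57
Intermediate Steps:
m = 965/9 (m = 7 + (41*(47 - 25))/9 = 7 + (41*22)/9 = 7 + (⅑)*902 = 7 + 902/9 = 965/9 ≈ 107.22)
A = -166 (A = -10 + 2*(-1*78) = -10 + 2*(-78) = -10 - 156 = -166)
√(m + 16283) - g(A) = √(965/9 + 16283) - (-75)/(-166) = √(147512/9) - (-75)*(-1)/166 = 2*√36878/3 - 1*75/166 = 2*√36878/3 - 75/166 = -75/166 + 2*√36878/3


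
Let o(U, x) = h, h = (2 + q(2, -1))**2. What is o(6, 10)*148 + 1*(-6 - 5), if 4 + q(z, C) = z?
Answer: -11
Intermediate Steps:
q(z, C) = -4 + z
h = 0 (h = (2 + (-4 + 2))**2 = (2 - 2)**2 = 0**2 = 0)
o(U, x) = 0
o(6, 10)*148 + 1*(-6 - 5) = 0*148 + 1*(-6 - 5) = 0 + 1*(-11) = 0 - 11 = -11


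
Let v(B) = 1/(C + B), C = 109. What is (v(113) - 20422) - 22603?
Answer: -9551549/222 ≈ -43025.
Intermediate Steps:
v(B) = 1/(109 + B)
(v(113) - 20422) - 22603 = (1/(109 + 113) - 20422) - 22603 = (1/222 - 20422) - 22603 = -4533683/222 - 22603 = -9551549/222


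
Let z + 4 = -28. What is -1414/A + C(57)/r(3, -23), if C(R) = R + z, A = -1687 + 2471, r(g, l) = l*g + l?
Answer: -2673/1288 ≈ -2.0753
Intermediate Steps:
r(g, l) = l + g*l (r(g, l) = g*l + l = l + g*l)
z = -32 (z = -4 - 28 = -32)
A = 784
C(R) = -32 + R (C(R) = R - 32 = -32 + R)
-1414/A + C(57)/r(3, -23) = -1414/784 + (-32 + 57)/((-23*(1 + 3))) = -1414*1/784 + 25/((-23*4)) = -101/56 + 25/(-92) = -101/56 + 25*(-1/92) = -101/56 - 25/92 = -2673/1288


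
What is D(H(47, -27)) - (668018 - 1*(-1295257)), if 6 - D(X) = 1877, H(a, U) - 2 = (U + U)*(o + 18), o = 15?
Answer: -1965146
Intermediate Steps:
H(a, U) = 2 + 66*U (H(a, U) = 2 + (U + U)*(15 + 18) = 2 + (2*U)*33 = 2 + 66*U)
D(X) = -1871 (D(X) = 6 - 1*1877 = 6 - 1877 = -1871)
D(H(47, -27)) - (668018 - 1*(-1295257)) = -1871 - (668018 - 1*(-1295257)) = -1871 - (668018 + 1295257) = -1871 - 1*1963275 = -1871 - 1963275 = -1965146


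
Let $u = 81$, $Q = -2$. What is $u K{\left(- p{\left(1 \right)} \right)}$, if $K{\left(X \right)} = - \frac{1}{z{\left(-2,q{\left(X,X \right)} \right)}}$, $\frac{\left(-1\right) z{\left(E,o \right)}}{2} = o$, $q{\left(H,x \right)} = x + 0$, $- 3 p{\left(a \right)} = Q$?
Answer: $- \frac{243}{4} \approx -60.75$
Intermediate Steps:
$p{\left(a \right)} = \frac{2}{3}$ ($p{\left(a \right)} = \left(- \frac{1}{3}\right) \left(-2\right) = \frac{2}{3}$)
$q{\left(H,x \right)} = x$
$z{\left(E,o \right)} = - 2 o$
$K{\left(X \right)} = \frac{1}{2 X}$ ($K{\left(X \right)} = - \frac{1}{\left(-2\right) X} = - \frac{-1}{2 X} = \frac{1}{2 X}$)
$u K{\left(- p{\left(1 \right)} \right)} = 81 \frac{1}{2 \left(\left(-1\right) \frac{2}{3}\right)} = 81 \frac{1}{2 \left(- \frac{2}{3}\right)} = 81 \cdot \frac{1}{2} \left(- \frac{3}{2}\right) = 81 \left(- \frac{3}{4}\right) = - \frac{243}{4}$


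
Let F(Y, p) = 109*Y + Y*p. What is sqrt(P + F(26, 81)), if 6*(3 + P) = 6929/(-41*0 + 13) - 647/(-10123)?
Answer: 4*sqrt(289701006054)/30369 ≈ 70.893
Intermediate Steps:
P = 2606996/30369 (P = -3 + (6929/(-41*0 + 13) - 647/(-10123))/6 = -3 + (6929/(0 + 13) - 647*(-1/10123))/6 = -3 + (6929/13 + 647/10123)/6 = -3 + (6929*(1/13) + 647/10123)/6 = -3 + (533 + 647/10123)/6 = -3 + (1/6)*(5396206/10123) = -3 + 2698103/30369 = 2606996/30369 ≈ 85.844)
sqrt(P + F(26, 81)) = sqrt(2606996/30369 + 26*(109 + 81)) = sqrt(2606996/30369 + 26*190) = sqrt(2606996/30369 + 4940) = sqrt(152629856/30369) = 4*sqrt(289701006054)/30369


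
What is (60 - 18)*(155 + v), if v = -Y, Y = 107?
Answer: 2016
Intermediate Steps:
v = -107 (v = -1*107 = -107)
(60 - 18)*(155 + v) = (60 - 18)*(155 - 107) = 42*48 = 2016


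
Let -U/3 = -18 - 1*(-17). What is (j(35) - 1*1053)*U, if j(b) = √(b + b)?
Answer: -3159 + 3*√70 ≈ -3133.9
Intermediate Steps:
U = 3 (U = -3*(-18 - 1*(-17)) = -3*(-18 + 17) = -3*(-1) = 3)
j(b) = √2*√b (j(b) = √(2*b) = √2*√b)
(j(35) - 1*1053)*U = (√2*√35 - 1*1053)*3 = (√70 - 1053)*3 = (-1053 + √70)*3 = -3159 + 3*√70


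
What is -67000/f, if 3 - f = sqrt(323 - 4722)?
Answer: -25125/551 - 8375*I*sqrt(4399)/551 ≈ -45.599 - 1008.1*I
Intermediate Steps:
f = 3 - I*sqrt(4399) (f = 3 - sqrt(323 - 4722) = 3 - sqrt(-4399) = 3 - I*sqrt(4399) ≈ 3.0 - 66.325*I)
-67000/f = -67000/(3 - I*sqrt(4399))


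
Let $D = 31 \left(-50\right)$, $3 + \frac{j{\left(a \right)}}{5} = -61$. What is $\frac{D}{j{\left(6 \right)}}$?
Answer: $\frac{155}{32} \approx 4.8438$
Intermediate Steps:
$j{\left(a \right)} = -320$ ($j{\left(a \right)} = -15 + 5 \left(-61\right) = -15 - 305 = -320$)
$D = -1550$
$\frac{D}{j{\left(6 \right)}} = - \frac{1550}{-320} = \left(-1550\right) \left(- \frac{1}{320}\right) = \frac{155}{32}$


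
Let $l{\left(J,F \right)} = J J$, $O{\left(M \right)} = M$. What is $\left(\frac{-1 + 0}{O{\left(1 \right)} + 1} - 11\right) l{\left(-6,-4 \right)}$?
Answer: $-414$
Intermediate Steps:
$l{\left(J,F \right)} = J^{2}$
$\left(\frac{-1 + 0}{O{\left(1 \right)} + 1} - 11\right) l{\left(-6,-4 \right)} = \left(\frac{-1 + 0}{1 + 1} - 11\right) \left(-6\right)^{2} = \left(- \frac{1}{2} - 11\right) 36 = \left(- \frac{23}{2}\right) 36 = -414$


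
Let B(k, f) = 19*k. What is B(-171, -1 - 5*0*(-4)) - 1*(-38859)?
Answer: 35610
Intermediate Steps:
B(-171, -1 - 5*0*(-4)) - 1*(-38859) = 19*(-171) - 1*(-38859) = -3249 + 38859 = 35610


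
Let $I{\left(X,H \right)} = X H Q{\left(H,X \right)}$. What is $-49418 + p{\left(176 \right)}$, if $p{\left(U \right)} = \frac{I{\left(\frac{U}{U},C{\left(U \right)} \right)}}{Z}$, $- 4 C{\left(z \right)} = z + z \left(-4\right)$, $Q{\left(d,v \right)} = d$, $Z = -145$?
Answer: $- \frac{7183034}{145} \approx -49538.0$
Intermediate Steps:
$C{\left(z \right)} = \frac{3 z}{4}$ ($C{\left(z \right)} = - \frac{z + z \left(-4\right)}{4} = - \frac{z - 4 z}{4} = - \frac{\left(-3\right) z}{4} = \frac{3 z}{4}$)
$I{\left(X,H \right)} = X H^{2}$ ($I{\left(X,H \right)} = X H H = H X H = X H^{2}$)
$p{\left(U \right)} = - \frac{9 U^{2}}{2320}$ ($p{\left(U \right)} = \frac{\frac{U}{U} \left(\frac{3 U}{4}\right)^{2}}{-145} = 1 \frac{9 U^{2}}{16} \left(- \frac{1}{145}\right) = \frac{9 U^{2}}{16} \left(- \frac{1}{145}\right) = - \frac{9 U^{2}}{2320}$)
$-49418 + p{\left(176 \right)} = -49418 - \frac{9 \cdot 176^{2}}{2320} = -49418 - \frac{17424}{145} = - \frac{7183034}{145}$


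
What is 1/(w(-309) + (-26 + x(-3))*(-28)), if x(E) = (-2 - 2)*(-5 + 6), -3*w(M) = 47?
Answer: 3/2473 ≈ 0.0012131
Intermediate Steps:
w(M) = -47/3 (w(M) = -⅓*47 = -47/3)
x(E) = -4 (x(E) = -4*1 = -4)
1/(w(-309) + (-26 + x(-3))*(-28)) = 1/(-47/3 + (-26 - 4)*(-28)) = 1/(-47/3 - 30*(-28)) = 1/(-47/3 + 840) = 1/(2473/3) = 3/2473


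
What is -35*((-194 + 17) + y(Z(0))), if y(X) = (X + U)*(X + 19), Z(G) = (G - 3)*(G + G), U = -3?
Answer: 8190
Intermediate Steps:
Z(G) = 2*G*(-3 + G) (Z(G) = (-3 + G)*(2*G) = 2*G*(-3 + G))
y(X) = (-3 + X)*(19 + X) (y(X) = (X - 3)*(X + 19) = (-3 + X)*(19 + X))
-35*((-194 + 17) + y(Z(0))) = -35*((-194 + 17) + (-57 + (2*0*(-3 + 0))² + 16*(2*0*(-3 + 0)))) = -35*(-177 + (-57 + (2*0*(-3))² + 16*(2*0*(-3)))) = -35*(-177 + (-57 + 0² + 16*0)) = -35*(-177 + (-57 + 0 + 0)) = -35*(-177 - 57) = -35*(-234) = 8190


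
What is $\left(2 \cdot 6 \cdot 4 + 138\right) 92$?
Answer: $17112$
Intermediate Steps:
$\left(2 \cdot 6 \cdot 4 + 138\right) 92 = \left(12 \cdot 4 + 138\right) 92 = \left(48 + 138\right) 92 = 186 \cdot 92 = 17112$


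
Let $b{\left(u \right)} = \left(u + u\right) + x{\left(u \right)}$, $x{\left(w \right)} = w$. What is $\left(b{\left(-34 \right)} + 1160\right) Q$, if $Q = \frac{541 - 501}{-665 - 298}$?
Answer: $- \frac{42320}{963} \approx -43.946$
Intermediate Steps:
$Q = - \frac{40}{963}$ ($Q = \frac{40}{-963} = 40 \left(- \frac{1}{963}\right) = - \frac{40}{963} \approx -0.041537$)
$b{\left(u \right)} = 3 u$ ($b{\left(u \right)} = \left(u + u\right) + u = 2 u + u = 3 u$)
$\left(b{\left(-34 \right)} + 1160\right) Q = \left(3 \left(-34\right) + 1160\right) \left(- \frac{40}{963}\right) = \left(-102 + 1160\right) \left(- \frac{40}{963}\right) = 1058 \left(- \frac{40}{963}\right) = - \frac{42320}{963}$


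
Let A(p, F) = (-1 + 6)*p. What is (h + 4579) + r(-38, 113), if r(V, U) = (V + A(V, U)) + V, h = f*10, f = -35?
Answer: 3963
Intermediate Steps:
h = -350 (h = -35*10 = -350)
A(p, F) = 5*p
r(V, U) = 7*V (r(V, U) = (V + 5*V) + V = 6*V + V = 7*V)
(h + 4579) + r(-38, 113) = (-350 + 4579) + 7*(-38) = 4229 - 266 = 3963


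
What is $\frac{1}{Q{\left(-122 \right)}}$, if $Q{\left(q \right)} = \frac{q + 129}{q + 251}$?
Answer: $\frac{129}{7} \approx 18.429$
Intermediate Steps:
$Q{\left(q \right)} = \frac{129 + q}{251 + q}$
$\frac{1}{Q{\left(-122 \right)}} = \frac{1}{\frac{1}{251 - 122} \left(129 - 122\right)} = \frac{1}{\frac{1}{129} \cdot 7} = \frac{1}{\frac{7}{129}} = \frac{129}{7}$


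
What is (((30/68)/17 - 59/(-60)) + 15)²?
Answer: 77062315201/300675600 ≈ 256.30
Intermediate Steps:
(((30/68)/17 - 59/(-60)) + 15)² = (((30*(1/68))*(1/17) - 59*(-1/60)) + 15)² = (((15/34)*(1/17) + 59/60) + 15)² = ((15/578 + 59/60) + 15)² = (17501/17340 + 15)² = (277601/17340)² = 77062315201/300675600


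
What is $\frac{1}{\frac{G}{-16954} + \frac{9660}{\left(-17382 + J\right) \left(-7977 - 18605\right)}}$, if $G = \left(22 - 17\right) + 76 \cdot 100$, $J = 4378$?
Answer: $- \frac{366283040557}{164292142425} \approx -2.2295$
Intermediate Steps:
$G = 7605$ ($G = \left(22 - 17\right) + 7600 = 5 + 7600 = 7605$)
$\frac{1}{\frac{G}{-16954} + \frac{9660}{\left(-17382 + J\right) \left(-7977 - 18605\right)}} = \frac{1}{\frac{7605}{-16954} + \frac{9660}{\left(-17382 + 4378\right) \left(-7977 - 18605\right)}} = \frac{1}{7605 \left(- \frac{1}{16954}\right) + \frac{9660}{\left(-13004\right) \left(-26582\right)}} = \frac{1}{- \frac{7605}{16954} + \frac{9660}{345672328}} = \frac{1}{- \frac{7605}{16954} + 9660 \cdot \frac{1}{345672328}} = \frac{1}{- \frac{7605}{16954} + \frac{2415}{86418082}} = \frac{1}{- \frac{164292142425}{366283040557}} = - \frac{366283040557}{164292142425}$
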